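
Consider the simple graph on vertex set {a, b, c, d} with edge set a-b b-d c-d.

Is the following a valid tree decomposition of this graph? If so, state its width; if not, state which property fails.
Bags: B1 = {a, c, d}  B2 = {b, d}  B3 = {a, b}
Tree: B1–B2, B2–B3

No — bags containing vertex a are not connected in the tree.

A tree decomposition must satisfy three properties: every vertex lies in some bag; for every edge, both endpoints lie together in some bag; and for every vertex, the bags containing it form a connected subtree. Here bags containing vertex a are not connected in the tree, so the decomposition is invalid.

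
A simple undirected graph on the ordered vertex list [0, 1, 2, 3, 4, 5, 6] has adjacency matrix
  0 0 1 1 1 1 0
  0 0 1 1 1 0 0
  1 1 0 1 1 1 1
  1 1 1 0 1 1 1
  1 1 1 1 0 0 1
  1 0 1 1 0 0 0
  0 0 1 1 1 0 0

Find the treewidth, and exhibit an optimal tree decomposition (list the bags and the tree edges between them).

The largest bag has 4 vertices, giving width 3; this decomposition certifies tw(G) ≤ 3. On the other hand G contains the 4-clique {0, 2, 3, 4}. A clique must lie in a single bag of any decomposition, so no decomposition can have width below 3. Hence tw(G) = 3 exactly.

Treewidth 3.
Bags: B1 = {0, 2, 3, 4}  B2 = {1, 2, 3, 4}  B3 = {2, 3, 4, 6}  B4 = {0, 2, 3, 5}
Tree: B1–B2, B2–B3, B1–B4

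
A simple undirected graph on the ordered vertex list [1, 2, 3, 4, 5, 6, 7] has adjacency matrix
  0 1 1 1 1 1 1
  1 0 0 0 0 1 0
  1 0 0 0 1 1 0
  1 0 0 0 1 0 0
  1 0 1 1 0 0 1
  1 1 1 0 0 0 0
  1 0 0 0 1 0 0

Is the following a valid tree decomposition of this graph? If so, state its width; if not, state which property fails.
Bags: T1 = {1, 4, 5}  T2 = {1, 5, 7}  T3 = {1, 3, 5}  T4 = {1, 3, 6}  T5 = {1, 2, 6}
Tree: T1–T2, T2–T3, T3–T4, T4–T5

Vertex coverage: the bags together contain {1, 2, 3, 4, 5, 6, 7}, the full vertex set. Edge coverage: each edge of G has both endpoints in at least one bag. Running intersection: for every vertex, the bags containing it form a connected subtree. All three properties hold, so this is a valid tree decomposition of width max|bag| − 1 = 2, and hence tw(G) ≤ 2.

Yes; width 2.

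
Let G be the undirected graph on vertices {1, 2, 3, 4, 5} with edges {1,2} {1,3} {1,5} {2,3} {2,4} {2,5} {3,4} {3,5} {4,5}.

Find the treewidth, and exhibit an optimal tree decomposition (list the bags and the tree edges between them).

Treewidth 3.
Bags: B1 = {1, 2, 3, 5}  B2 = {2, 3, 4, 5}
Tree: B1–B2

Every bag has size at most 4, so the width is 4 − 1 = 3 and tw(G) ≤ 3. For the lower bound, the 4 vertices {1, 2, 3, 5} are pairwise adjacent, and any tree decomposition puts a clique entirely inside one bag — forcing width ≥ 3. The upper and lower bounds meet at 3, so that is the treewidth.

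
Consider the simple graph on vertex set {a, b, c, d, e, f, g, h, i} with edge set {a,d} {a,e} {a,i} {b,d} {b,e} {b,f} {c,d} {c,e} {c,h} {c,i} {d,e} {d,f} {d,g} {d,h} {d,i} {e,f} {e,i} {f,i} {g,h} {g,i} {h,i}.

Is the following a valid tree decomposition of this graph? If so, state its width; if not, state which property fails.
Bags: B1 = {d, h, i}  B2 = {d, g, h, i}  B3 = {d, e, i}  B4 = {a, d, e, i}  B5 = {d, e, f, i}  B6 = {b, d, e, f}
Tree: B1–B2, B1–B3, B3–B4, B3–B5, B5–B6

A tree decomposition must satisfy three properties: every vertex lies in some bag; for every edge, both endpoints lie together in some bag; and for every vertex, the bags containing it form a connected subtree. Here vertex c appears in no bag, so the decomposition is invalid.

No — vertex c appears in no bag.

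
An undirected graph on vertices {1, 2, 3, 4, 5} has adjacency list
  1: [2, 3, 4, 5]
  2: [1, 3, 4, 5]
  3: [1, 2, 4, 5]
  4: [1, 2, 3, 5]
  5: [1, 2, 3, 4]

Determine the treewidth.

4

A width-4 tree decomposition is:
Bags: B1 = {1, 2, 3, 4, 5}
Tree: (single bag)
A single bag containing all 5 vertices is trivially a valid decomposition of width 4. For the lower bound, the 5 vertices {1, 2, 3, 4, 5} are pairwise adjacent, and any tree decomposition puts a clique entirely inside one bag — forcing width ≥ 4. Hence tw(G) = 4 exactly.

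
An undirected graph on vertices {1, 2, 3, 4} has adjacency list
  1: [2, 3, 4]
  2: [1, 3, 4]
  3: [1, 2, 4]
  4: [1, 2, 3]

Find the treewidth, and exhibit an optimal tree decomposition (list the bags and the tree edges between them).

A single bag containing all 4 vertices is trivially a valid decomposition of width 3. On the other hand G contains the 4-clique {1, 2, 3, 4}. A clique must lie in a single bag of any decomposition, so no decomposition can have width below 3. The upper and lower bounds meet at 3, so that is the treewidth.

Treewidth 3.
One optimal decomposition is:
Bags: B1 = {1, 2, 3, 4}
Tree: (single bag)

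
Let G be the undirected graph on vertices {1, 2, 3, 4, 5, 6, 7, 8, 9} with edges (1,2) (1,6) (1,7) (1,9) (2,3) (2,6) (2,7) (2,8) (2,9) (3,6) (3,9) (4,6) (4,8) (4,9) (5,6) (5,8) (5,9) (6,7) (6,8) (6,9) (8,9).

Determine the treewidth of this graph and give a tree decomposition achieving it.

Treewidth 3.
Bags: B1 = {2, 6, 8, 9}  B2 = {4, 6, 8, 9}  B3 = {5, 6, 8, 9}  B4 = {1, 2, 6, 9}  B5 = {1, 2, 6, 7}  B6 = {2, 3, 6, 9}
Tree: B1–B2, B2–B3, B1–B4, B4–B5, B1–B6

Each bag holds 4 vertices, so the decomposition has width 3, which upper-bounds the treewidth. On the other hand G contains the 4-clique {2, 6, 8, 9}. A clique must lie in a single bag of any decomposition, so no decomposition can have width below 3. The upper and lower bounds meet at 3, so that is the treewidth.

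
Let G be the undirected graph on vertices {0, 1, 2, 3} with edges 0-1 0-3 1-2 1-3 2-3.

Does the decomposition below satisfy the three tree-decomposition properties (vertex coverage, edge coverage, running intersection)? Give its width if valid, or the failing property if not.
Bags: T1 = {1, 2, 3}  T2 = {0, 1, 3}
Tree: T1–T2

Yes; width 2.

Vertex coverage: the bags together contain {0, 1, 2, 3}, the full vertex set. Edge coverage: each edge of G has both endpoints in at least one bag. Running intersection: for every vertex, the bags containing it form a connected subtree. All three properties hold, so this is a valid tree decomposition of width max|bag| − 1 = 2, and hence tw(G) ≤ 2.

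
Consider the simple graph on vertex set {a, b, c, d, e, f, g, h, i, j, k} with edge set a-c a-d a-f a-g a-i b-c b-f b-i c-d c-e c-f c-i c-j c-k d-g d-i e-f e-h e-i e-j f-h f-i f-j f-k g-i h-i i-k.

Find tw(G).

3

A width-3 tree decomposition is:
Bags: B1 = {c, f, i, k}  B2 = {b, c, f, i}  B3 = {c, e, f, i}  B4 = {a, c, f, i}  B5 = {a, c, d, i}  B6 = {e, f, h, i}  B7 = {c, e, f, j}  B8 = {a, d, g, i}
Tree: B1–B2, B2–B3, B2–B4, B4–B5, B3–B6, B3–B7, B5–B8
The largest bag has 4 vertices, giving width 3; this decomposition certifies tw(G) ≤ 3. For the lower bound, the 4 vertices {c, e, f, j} are pairwise adjacent, and any tree decomposition puts a clique entirely inside one bag — forcing width ≥ 3. The upper and lower bounds meet at 3, so that is the treewidth.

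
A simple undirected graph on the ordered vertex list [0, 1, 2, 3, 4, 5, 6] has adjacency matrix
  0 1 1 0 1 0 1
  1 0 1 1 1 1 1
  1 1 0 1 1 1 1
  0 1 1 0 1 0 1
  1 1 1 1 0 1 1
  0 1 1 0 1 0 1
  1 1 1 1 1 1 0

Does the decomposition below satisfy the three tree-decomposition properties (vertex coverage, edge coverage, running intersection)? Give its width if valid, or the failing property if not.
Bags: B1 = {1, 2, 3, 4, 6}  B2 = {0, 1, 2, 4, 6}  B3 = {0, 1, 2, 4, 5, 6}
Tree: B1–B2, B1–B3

No — bags containing vertex 0 are not connected in the tree.

A tree decomposition must satisfy three properties: every vertex lies in some bag; for every edge, both endpoints lie together in some bag; and for every vertex, the bags containing it form a connected subtree. Here bags containing vertex 0 are not connected in the tree, so the decomposition is invalid.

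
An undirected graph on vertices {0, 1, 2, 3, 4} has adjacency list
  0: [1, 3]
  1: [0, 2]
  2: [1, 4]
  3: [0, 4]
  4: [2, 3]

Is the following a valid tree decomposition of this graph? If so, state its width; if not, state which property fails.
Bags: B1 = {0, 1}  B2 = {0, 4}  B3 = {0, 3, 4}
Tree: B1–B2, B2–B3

No — vertex 2 appears in no bag.

A tree decomposition must satisfy three properties: every vertex lies in some bag; for every edge, both endpoints lie together in some bag; and for every vertex, the bags containing it form a connected subtree. Here vertex 2 appears in no bag, so the decomposition is invalid.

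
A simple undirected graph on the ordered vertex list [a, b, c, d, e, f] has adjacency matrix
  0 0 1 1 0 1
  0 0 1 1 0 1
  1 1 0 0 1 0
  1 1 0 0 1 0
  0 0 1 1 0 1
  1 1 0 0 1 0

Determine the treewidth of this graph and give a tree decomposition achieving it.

Treewidth 3.
One such decomposition:
Bags: B1 = {b, c, d, f}  B2 = {c, d, e, f}  B3 = {a, c, d, f}
Tree: B1–B2, B2–B3

Each bag holds 4 vertices, so the decomposition has width 3, which upper-bounds the treewidth. For the lower bound: the 4 vertex sets {b,d}, {e,f}, {c}, {a} are disjoint, each induces a connected subgraph, and every pair is joined by at least one edge of G. Contracting each set to a single vertex therefore yields K_{4} as a minor, and since treewidth is minor-monotone, tw(G) ≥ tw(K_{4}) = 3. Combining the bounds, tw(G) = 3.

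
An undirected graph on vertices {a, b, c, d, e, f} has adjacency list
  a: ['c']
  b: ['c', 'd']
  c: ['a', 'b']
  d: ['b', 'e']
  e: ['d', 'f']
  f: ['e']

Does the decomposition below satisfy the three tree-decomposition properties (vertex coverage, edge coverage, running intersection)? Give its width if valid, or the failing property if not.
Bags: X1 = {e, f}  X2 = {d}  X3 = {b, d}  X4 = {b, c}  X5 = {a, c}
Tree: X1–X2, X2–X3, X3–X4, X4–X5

A tree decomposition must satisfy three properties: every vertex lies in some bag; for every edge, both endpoints lie together in some bag; and for every vertex, the bags containing it form a connected subtree. Here edge (e,d) lies in no bag, so the decomposition is invalid.

No — edge (e,d) lies in no bag.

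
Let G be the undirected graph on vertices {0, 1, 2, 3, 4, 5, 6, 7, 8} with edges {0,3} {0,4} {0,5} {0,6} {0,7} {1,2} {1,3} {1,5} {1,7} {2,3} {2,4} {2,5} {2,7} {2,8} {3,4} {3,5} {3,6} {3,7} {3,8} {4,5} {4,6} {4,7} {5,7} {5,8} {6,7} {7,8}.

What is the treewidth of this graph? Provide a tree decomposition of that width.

Each bag holds 5 vertices, so the decomposition has width 4, which upper-bounds the treewidth. Conversely, {0, 3, 4, 5, 7} is a clique of size 5, and the vertices of any clique must share a bag in every tree decomposition; so some bag has ≥ 5 vertices and tw(G) ≥ 4. Hence tw(G) = 4 exactly.

Treewidth 4.
One such decomposition:
Bags: B1 = {0, 3, 4, 5, 7}  B2 = {2, 3, 4, 5, 7}  B3 = {2, 3, 5, 7, 8}  B4 = {1, 2, 3, 5, 7}  B5 = {0, 3, 4, 6, 7}
Tree: B1–B2, B2–B3, B2–B4, B1–B5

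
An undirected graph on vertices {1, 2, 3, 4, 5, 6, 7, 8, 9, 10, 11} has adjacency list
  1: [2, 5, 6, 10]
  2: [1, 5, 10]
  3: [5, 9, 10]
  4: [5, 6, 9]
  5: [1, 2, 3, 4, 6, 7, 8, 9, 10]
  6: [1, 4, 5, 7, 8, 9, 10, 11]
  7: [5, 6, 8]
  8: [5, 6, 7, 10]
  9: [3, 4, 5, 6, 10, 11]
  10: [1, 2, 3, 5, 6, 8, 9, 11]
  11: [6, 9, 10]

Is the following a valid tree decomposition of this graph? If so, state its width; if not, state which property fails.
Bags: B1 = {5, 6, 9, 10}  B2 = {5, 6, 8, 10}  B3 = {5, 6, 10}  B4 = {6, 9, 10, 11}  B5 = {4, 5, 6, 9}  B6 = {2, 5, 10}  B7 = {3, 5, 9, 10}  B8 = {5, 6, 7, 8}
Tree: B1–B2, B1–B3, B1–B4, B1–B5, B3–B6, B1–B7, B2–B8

No — vertex 1 appears in no bag.

A tree decomposition must satisfy three properties: every vertex lies in some bag; for every edge, both endpoints lie together in some bag; and for every vertex, the bags containing it form a connected subtree. Here vertex 1 appears in no bag, so the decomposition is invalid.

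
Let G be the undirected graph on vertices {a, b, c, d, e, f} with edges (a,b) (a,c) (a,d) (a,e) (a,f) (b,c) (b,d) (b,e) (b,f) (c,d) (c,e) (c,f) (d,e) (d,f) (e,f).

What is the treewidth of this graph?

5

A width-5 tree decomposition is:
Bags: B1 = {a, b, c, d, e, f}
Tree: (single bag)
With just one bag of size 6, the width is 6 − 1 = 5, so tw(G) ≤ 5. For the lower bound, the 6 vertices {a, b, c, d, e, f} are pairwise adjacent, and any tree decomposition puts a clique entirely inside one bag — forcing width ≥ 5. Combining the bounds, tw(G) = 5.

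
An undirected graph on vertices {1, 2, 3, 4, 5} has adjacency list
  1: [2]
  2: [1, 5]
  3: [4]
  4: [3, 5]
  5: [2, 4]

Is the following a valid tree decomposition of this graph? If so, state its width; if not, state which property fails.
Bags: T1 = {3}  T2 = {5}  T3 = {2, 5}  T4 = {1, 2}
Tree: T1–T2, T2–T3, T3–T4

No — vertex 4 appears in no bag.

A tree decomposition must satisfy three properties: every vertex lies in some bag; for every edge, both endpoints lie together in some bag; and for every vertex, the bags containing it form a connected subtree. Here vertex 4 appears in no bag, so the decomposition is invalid.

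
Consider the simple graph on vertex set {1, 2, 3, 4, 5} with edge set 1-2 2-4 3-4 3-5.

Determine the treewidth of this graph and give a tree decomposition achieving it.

Treewidth 1.
One such decomposition:
Bags: B1 = {3, 4}  B2 = {3, 5}  B3 = {2, 4}  B4 = {1, 2}
Tree: B1–B2, B1–B3, B3–B4

The largest bag has 2 vertices, giving width 1; this decomposition certifies tw(G) ≤ 1. Since G has at least one edge (e.g. 4–3), it is not an edgeless graph, so tw(G) ≥ 1. The upper and lower bounds meet at 1, so that is the treewidth.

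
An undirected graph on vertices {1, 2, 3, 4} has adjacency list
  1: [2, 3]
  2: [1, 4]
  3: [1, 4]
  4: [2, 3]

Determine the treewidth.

2

A width-2 tree decomposition is:
Bags: B1 = {1, 2, 4}  B2 = {1, 3, 4}
Tree: B1–B2
Each bag holds 3 vertices, so the decomposition has width 2, which upper-bounds the treewidth. Since 1–2–4–3–1 is a cycle in G, G is not acyclic. Forests are exactly the graphs of treewidth ≤ 1, so tw(G) ≥ 2. The upper and lower bounds meet at 2, so that is the treewidth.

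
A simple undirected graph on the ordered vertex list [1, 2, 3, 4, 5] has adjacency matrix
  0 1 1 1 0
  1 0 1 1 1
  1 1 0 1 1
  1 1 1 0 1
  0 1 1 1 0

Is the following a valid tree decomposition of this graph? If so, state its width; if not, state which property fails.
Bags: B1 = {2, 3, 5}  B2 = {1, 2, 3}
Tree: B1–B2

A tree decomposition must satisfy three properties: every vertex lies in some bag; for every edge, both endpoints lie together in some bag; and for every vertex, the bags containing it form a connected subtree. Here vertex 4 appears in no bag, so the decomposition is invalid.

No — vertex 4 appears in no bag.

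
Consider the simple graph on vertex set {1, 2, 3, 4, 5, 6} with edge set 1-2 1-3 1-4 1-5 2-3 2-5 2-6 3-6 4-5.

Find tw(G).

A width-2 tree decomposition is:
Bags: B1 = {2, 3, 6}  B2 = {1, 2, 3}  B3 = {1, 2, 5}  B4 = {1, 4, 5}
Tree: B1–B2, B2–B3, B3–B4
The largest bag has 3 vertices, giving width 2; this decomposition certifies tw(G) ≤ 2. For the lower bound, the 3 vertices {1, 2, 3} are pairwise adjacent, and any tree decomposition puts a clique entirely inside one bag — forcing width ≥ 2. Hence tw(G) = 2 exactly.

2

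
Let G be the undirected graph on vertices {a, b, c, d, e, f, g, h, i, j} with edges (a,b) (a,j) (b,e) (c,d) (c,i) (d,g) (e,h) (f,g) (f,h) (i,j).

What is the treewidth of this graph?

A width-2 tree decomposition is:
Bags: B1 = {e, f, h}  B2 = {e, f, g}  B3 = {d, e, g}  B4 = {c, d, e}  B5 = {c, e, i}  B6 = {e, i, j}  B7 = {a, e, j}  B8 = {a, b, e}
Tree: B1–B2, B2–B3, B3–B4, B4–B5, B5–B6, B6–B7, B7–B8
The largest bag has 3 vertices, giving width 2; this decomposition certifies tw(G) ≤ 2. Since e–h–f–g–d–c–i–j–a–b–e is a cycle in G, G is not acyclic. Forests are exactly the graphs of treewidth ≤ 1, so tw(G) ≥ 2. Therefore the treewidth is 2.

2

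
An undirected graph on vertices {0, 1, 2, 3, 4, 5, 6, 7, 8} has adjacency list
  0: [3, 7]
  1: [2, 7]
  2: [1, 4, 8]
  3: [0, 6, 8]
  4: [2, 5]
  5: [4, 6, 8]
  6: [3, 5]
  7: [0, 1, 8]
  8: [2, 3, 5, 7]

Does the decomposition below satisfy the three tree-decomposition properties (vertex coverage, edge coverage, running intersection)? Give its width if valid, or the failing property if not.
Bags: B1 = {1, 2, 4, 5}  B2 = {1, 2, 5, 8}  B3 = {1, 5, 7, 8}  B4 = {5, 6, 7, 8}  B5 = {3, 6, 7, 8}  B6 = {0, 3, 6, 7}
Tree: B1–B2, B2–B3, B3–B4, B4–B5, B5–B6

Yes; width 3.

Every vertex of G appears in some bag (union = {0, 1, 2, 3, 4, 5, 6, 7, 8}); every edge is covered by a bag; and for each vertex v the set of bags containing v is connected in the bag tree. The decomposition is therefore valid. The largest bag has 4 vertices, so the width is 3.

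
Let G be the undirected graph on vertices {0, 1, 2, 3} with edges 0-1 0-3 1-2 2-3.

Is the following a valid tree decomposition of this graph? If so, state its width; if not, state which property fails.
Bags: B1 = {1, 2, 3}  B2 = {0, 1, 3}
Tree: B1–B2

Checking the three conditions: (i) the bags cover all of {0, 1, 2, 3}; (ii) for each edge, some bag contains both endpoints; (iii) the bags containing any fixed vertex form a subtree. All hold, so the decomposition is valid with width 3 − 1 = 2.

Yes; width 2.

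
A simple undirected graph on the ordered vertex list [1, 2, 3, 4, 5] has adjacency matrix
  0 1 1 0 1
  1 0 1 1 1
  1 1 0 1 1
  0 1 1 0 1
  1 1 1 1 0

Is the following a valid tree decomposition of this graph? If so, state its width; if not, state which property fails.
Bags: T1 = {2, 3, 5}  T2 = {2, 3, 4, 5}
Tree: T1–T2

No — vertex 1 appears in no bag.

A tree decomposition must satisfy three properties: every vertex lies in some bag; for every edge, both endpoints lie together in some bag; and for every vertex, the bags containing it form a connected subtree. Here vertex 1 appears in no bag, so the decomposition is invalid.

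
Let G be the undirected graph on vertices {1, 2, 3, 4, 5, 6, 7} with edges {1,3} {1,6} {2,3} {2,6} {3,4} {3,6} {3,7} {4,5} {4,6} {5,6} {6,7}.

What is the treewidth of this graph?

A width-2 tree decomposition is:
Bags: B1 = {2, 3, 6}  B2 = {3, 4, 6}  B3 = {1, 3, 6}  B4 = {3, 6, 7}  B5 = {4, 5, 6}
Tree: B1–B2, B1–B3, B2–B4, B2–B5
Every bag has size at most 3, so the width is 3 − 1 = 2 and tw(G) ≤ 2. For the lower bound, the 3 vertices {1, 3, 6} are pairwise adjacent, and any tree decomposition puts a clique entirely inside one bag — forcing width ≥ 2. The upper and lower bounds meet at 2, so that is the treewidth.

2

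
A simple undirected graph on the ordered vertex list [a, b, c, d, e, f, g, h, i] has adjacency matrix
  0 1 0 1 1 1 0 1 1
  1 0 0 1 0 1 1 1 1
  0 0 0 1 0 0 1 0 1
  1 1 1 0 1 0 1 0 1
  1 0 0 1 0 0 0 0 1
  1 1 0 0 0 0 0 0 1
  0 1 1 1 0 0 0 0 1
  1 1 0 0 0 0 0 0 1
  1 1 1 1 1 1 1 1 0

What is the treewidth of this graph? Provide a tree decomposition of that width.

Every bag has size at most 4, so the width is 4 − 1 = 3 and tw(G) ≤ 3. On the other hand G contains the 4-clique {c, d, g, i}. A clique must lie in a single bag of any decomposition, so no decomposition can have width below 3. The upper and lower bounds meet at 3, so that is the treewidth.

Treewidth 3.
One optimal decomposition is:
Bags: B1 = {a, b, h, i}  B2 = {a, b, d, i}  B3 = {b, d, g, i}  B4 = {a, d, e, i}  B5 = {a, b, f, i}  B6 = {c, d, g, i}
Tree: B1–B2, B2–B3, B2–B4, B1–B5, B3–B6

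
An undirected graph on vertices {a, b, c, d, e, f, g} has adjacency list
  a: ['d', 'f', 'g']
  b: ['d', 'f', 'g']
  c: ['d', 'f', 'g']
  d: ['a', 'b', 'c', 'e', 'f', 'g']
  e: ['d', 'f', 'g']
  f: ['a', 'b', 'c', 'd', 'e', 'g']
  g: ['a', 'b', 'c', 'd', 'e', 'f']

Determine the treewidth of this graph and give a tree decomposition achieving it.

Each bag holds 4 vertices, so the decomposition has width 3, which upper-bounds the treewidth. For the lower bound, the 4 vertices {d, e, f, g} are pairwise adjacent, and any tree decomposition puts a clique entirely inside one bag — forcing width ≥ 3. Therefore the treewidth is 3.

Treewidth 3.
One optimal decomposition is:
Bags: B1 = {a, d, f, g}  B2 = {d, e, f, g}  B3 = {c, d, f, g}  B4 = {b, d, f, g}
Tree: B1–B2, B1–B3, B1–B4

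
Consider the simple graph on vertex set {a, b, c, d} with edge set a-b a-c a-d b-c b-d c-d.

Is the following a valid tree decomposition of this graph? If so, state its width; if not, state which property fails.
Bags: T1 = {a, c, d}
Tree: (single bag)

No — vertex b appears in no bag.

A tree decomposition must satisfy three properties: every vertex lies in some bag; for every edge, both endpoints lie together in some bag; and for every vertex, the bags containing it form a connected subtree. Here vertex b appears in no bag, so the decomposition is invalid.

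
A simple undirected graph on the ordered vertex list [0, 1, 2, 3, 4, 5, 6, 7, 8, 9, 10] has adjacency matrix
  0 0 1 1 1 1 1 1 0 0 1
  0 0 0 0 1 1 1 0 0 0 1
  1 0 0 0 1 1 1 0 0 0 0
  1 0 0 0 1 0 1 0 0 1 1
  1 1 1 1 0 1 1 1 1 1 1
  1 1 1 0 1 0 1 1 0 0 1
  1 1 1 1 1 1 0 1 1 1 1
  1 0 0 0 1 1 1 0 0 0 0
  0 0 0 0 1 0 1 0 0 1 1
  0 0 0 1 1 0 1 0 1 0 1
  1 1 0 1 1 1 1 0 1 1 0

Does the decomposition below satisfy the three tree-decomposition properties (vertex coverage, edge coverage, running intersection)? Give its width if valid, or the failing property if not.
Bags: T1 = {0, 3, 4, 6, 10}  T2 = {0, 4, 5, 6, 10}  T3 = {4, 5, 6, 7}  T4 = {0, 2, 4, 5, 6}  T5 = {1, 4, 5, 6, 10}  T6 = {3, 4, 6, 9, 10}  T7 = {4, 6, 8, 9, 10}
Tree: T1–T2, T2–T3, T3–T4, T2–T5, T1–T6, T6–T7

A tree decomposition must satisfy three properties: every vertex lies in some bag; for every edge, both endpoints lie together in some bag; and for every vertex, the bags containing it form a connected subtree. Here edge (0,7) lies in no bag, so the decomposition is invalid.

No — edge (0,7) lies in no bag.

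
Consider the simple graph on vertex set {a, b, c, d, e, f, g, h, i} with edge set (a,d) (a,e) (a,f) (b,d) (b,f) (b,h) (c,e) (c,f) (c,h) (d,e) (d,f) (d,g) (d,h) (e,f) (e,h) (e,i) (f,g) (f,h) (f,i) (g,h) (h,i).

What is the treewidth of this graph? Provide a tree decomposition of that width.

Every bag has size at most 4, so the width is 4 − 1 = 3 and tw(G) ≤ 3. For the lower bound, the 4 vertices {d, f, g, h} are pairwise adjacent, and any tree decomposition puts a clique entirely inside one bag — forcing width ≥ 3. The upper and lower bounds meet at 3, so that is the treewidth.

Treewidth 3.
One optimal decomposition is:
Bags: B1 = {d, e, f, h}  B2 = {c, e, f, h}  B3 = {b, d, f, h}  B4 = {a, d, e, f}  B5 = {d, f, g, h}  B6 = {e, f, h, i}
Tree: B1–B2, B1–B3, B1–B4, B1–B5, B2–B6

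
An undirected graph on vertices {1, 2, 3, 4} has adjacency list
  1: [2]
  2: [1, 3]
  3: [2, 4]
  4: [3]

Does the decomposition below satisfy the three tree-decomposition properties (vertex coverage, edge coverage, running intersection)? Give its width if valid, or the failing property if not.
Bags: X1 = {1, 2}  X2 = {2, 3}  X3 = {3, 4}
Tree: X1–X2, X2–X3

Yes; width 1.

Vertex coverage: the bags together contain {1, 2, 3, 4}, the full vertex set. Edge coverage: each edge of G has both endpoints in at least one bag. Running intersection: for every vertex, the bags containing it form a connected subtree. All three properties hold, so this is a valid tree decomposition of width max|bag| − 1 = 1, and hence tw(G) ≤ 1.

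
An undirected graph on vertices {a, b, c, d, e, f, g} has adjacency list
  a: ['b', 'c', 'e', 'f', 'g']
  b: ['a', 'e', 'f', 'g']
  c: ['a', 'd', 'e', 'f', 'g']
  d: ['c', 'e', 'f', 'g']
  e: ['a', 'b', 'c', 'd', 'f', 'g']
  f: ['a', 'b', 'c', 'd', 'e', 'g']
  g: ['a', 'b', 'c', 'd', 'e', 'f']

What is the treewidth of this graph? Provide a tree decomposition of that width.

Treewidth 4.
Bags: B1 = {a, c, e, f, g}  B2 = {a, b, e, f, g}  B3 = {c, d, e, f, g}
Tree: B1–B2, B1–B3

Each bag holds 5 vertices, so the decomposition has width 4, which upper-bounds the treewidth. For the lower bound, the 5 vertices {c, d, e, f, g} are pairwise adjacent, and any tree decomposition puts a clique entirely inside one bag — forcing width ≥ 4. Combining the bounds, tw(G) = 4.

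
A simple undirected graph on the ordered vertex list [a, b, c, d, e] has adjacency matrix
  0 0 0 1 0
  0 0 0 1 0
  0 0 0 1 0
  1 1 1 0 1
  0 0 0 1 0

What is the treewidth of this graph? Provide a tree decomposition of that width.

Each bag holds 2 vertices, so the decomposition has width 1, which upper-bounds the treewidth. G has an edge, so its treewidth is at least 1. Hence tw(G) = 1 exactly.

Treewidth 1.
Bags: B1 = {d, e}  B2 = {c, d}  B3 = {b, d}  B4 = {a, d}
Tree: B1–B2, B1–B3, B2–B4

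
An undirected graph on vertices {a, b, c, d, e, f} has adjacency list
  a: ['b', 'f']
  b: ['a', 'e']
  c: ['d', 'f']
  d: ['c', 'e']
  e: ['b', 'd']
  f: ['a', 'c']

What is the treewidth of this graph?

A width-2 tree decomposition is:
Bags: B1 = {c, d, f}  B2 = {a, d, f}  B3 = {a, b, d}  B4 = {b, d, e}
Tree: B1–B2, B2–B3, B3–B4
Every bag has size at most 3, so the width is 3 − 1 = 2 and tw(G) ≤ 2. The edges d–c–f–a–b–e–d form a cycle, so G is not a tree and its treewidth is at least 2. Combining the bounds, tw(G) = 2.

2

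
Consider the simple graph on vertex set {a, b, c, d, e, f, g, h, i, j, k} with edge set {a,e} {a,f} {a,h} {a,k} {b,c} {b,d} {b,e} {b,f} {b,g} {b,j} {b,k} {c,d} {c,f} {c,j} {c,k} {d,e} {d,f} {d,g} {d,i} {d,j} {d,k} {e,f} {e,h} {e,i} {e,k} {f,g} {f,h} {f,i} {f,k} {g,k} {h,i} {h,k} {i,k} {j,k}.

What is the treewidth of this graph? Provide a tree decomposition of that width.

The largest bag has 5 vertices, giving width 4; this decomposition certifies tw(G) ≤ 4. On the other hand G contains the 5-clique {b, c, d, j, k}. A clique must lie in a single bag of any decomposition, so no decomposition can have width below 4. Combining the bounds, tw(G) = 4.

Treewidth 4.
Bags: B1 = {b, d, e, f, k}  B2 = {b, c, d, f, k}  B3 = {d, e, f, i, k}  B4 = {b, c, d, j, k}  B5 = {e, f, h, i, k}  B6 = {b, d, f, g, k}  B7 = {a, e, f, h, k}
Tree: B1–B2, B1–B3, B2–B4, B3–B5, B2–B6, B5–B7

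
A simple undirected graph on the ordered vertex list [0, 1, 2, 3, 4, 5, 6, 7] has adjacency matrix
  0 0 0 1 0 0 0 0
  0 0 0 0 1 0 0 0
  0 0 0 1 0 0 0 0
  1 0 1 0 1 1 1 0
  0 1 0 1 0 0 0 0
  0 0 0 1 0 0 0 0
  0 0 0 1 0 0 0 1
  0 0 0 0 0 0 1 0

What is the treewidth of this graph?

1

A width-1 tree decomposition is:
Bags: B1 = {1, 4}  B2 = {3, 4}  B3 = {3, 6}  B4 = {6, 7}  B5 = {0, 3}  B6 = {3, 5}  B7 = {2, 3}
Tree: B1–B2, B2–B3, B3–B4, B2–B5, B3–B6, B2–B7
Every bag has size at most 2, so the width is 2 − 1 = 1 and tw(G) ≤ 1. G has an edge, so its treewidth is at least 1. Hence tw(G) = 1 exactly.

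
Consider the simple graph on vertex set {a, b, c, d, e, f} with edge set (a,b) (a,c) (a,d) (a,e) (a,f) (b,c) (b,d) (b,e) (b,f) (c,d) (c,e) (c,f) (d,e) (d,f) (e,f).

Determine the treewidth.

5

A width-5 tree decomposition is:
Bags: B1 = {a, b, c, d, e, f}
Tree: (single bag)
With just one bag of size 6, the width is 6 − 1 = 5, so tw(G) ≤ 5. On the other hand G contains the 6-clique {a, b, c, d, e, f}. A clique must lie in a single bag of any decomposition, so no decomposition can have width below 5. Hence tw(G) = 5 exactly.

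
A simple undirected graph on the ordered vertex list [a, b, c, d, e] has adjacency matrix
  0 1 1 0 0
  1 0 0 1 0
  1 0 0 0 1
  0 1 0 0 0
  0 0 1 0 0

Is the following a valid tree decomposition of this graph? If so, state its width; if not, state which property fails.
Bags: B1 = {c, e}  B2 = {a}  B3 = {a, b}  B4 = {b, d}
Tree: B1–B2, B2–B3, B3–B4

A tree decomposition must satisfy three properties: every vertex lies in some bag; for every edge, both endpoints lie together in some bag; and for every vertex, the bags containing it form a connected subtree. Here edge (c,a) lies in no bag, so the decomposition is invalid.

No — edge (c,a) lies in no bag.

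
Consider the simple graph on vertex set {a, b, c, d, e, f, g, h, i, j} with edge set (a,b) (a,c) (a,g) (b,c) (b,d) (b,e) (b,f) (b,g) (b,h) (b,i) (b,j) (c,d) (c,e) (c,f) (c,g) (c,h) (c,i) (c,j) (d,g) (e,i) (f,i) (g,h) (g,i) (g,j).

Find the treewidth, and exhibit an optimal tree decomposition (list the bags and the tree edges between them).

The largest bag has 4 vertices, giving width 3; this decomposition certifies tw(G) ≤ 3. For the lower bound, the 4 vertices {b, c, d, g} are pairwise adjacent, and any tree decomposition puts a clique entirely inside one bag — forcing width ≥ 3. Hence tw(G) = 3 exactly.

Treewidth 3.
One such decomposition:
Bags: B1 = {b, c, f, i}  B2 = {b, c, g, i}  B3 = {b, c, g, j}  B4 = {b, c, e, i}  B5 = {b, c, g, h}  B6 = {b, c, d, g}  B7 = {a, b, c, g}
Tree: B1–B2, B2–B3, B2–B4, B2–B5, B5–B6, B5–B7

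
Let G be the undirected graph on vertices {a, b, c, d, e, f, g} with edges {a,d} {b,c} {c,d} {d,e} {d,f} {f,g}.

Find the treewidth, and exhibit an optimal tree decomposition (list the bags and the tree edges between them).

Every bag has size at most 2, so the width is 2 − 1 = 1 and tw(G) ≤ 1. Since G has at least one edge (e.g. f–d), it is not an edgeless graph, so tw(G) ≥ 1. The upper and lower bounds meet at 1, so that is the treewidth.

Treewidth 1.
One such decomposition:
Bags: B1 = {d, f}  B2 = {f, g}  B3 = {a, d}  B4 = {d, e}  B5 = {c, d}  B6 = {b, c}
Tree: B1–B2, B1–B3, B1–B4, B4–B5, B5–B6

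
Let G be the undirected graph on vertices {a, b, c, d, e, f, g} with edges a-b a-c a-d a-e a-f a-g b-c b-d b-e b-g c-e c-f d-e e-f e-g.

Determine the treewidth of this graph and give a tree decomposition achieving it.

Every bag has size at most 4, so the width is 4 − 1 = 3 and tw(G) ≤ 3. Conversely, {a, c, e, f} is a clique of size 4, and the vertices of any clique must share a bag in every tree decomposition; so some bag has ≥ 4 vertices and tw(G) ≥ 3. The upper and lower bounds meet at 3, so that is the treewidth.

Treewidth 3.
One such decomposition:
Bags: B1 = {a, b, d, e}  B2 = {a, b, c, e}  B3 = {a, b, e, g}  B4 = {a, c, e, f}
Tree: B1–B2, B1–B3, B2–B4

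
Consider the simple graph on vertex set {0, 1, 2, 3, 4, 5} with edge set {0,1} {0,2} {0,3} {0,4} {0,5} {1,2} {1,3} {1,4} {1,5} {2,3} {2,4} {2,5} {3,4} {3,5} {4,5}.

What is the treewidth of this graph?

5

A width-5 tree decomposition is:
Bags: B1 = {0, 1, 2, 3, 4, 5}
Tree: (single bag)
A single bag containing all 6 vertices is trivially a valid decomposition of width 5. For the lower bound, the 6 vertices {0, 1, 2, 3, 4, 5} are pairwise adjacent, and any tree decomposition puts a clique entirely inside one bag — forcing width ≥ 5. Hence tw(G) = 5 exactly.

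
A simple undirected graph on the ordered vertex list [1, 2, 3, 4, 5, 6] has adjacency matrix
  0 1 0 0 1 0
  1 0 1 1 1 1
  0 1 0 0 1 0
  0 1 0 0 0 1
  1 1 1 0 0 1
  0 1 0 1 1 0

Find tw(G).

A width-2 tree decomposition is:
Bags: B1 = {1, 2, 5}  B2 = {2, 5, 6}  B3 = {2, 4, 6}  B4 = {2, 3, 5}
Tree: B1–B2, B2–B3, B1–B4
The largest bag has 3 vertices, giving width 2; this decomposition certifies tw(G) ≤ 2. For the lower bound, the 3 vertices {2, 4, 6} are pairwise adjacent, and any tree decomposition puts a clique entirely inside one bag — forcing width ≥ 2. Therefore the treewidth is 2.

2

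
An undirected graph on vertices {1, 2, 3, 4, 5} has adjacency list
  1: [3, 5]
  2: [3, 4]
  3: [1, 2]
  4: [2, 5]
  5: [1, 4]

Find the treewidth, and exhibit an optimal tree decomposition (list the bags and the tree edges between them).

Every bag has size at most 3, so the width is 3 − 1 = 2 and tw(G) ≤ 2. For the lower bound, G contains the cycle 5–4–2–3–1–5, so G is not a forest; only forests have treewidth ≤ 1, hence tw(G) ≥ 2. The upper and lower bounds meet at 2, so that is the treewidth.

Treewidth 2.
One optimal decomposition is:
Bags: B1 = {2, 4, 5}  B2 = {2, 3, 5}  B3 = {1, 3, 5}
Tree: B1–B2, B2–B3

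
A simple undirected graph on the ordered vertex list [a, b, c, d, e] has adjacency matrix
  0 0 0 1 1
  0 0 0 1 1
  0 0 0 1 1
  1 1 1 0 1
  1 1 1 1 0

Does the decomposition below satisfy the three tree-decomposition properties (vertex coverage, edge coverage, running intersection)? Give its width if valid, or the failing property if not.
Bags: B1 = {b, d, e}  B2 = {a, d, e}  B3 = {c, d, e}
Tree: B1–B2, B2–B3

Yes; width 2.

Vertex coverage: the bags together contain {a, b, c, d, e}, the full vertex set. Edge coverage: each edge of G has both endpoints in at least one bag. Running intersection: for every vertex, the bags containing it form a connected subtree. All three properties hold, so this is a valid tree decomposition of width max|bag| − 1 = 2, and hence tw(G) ≤ 2.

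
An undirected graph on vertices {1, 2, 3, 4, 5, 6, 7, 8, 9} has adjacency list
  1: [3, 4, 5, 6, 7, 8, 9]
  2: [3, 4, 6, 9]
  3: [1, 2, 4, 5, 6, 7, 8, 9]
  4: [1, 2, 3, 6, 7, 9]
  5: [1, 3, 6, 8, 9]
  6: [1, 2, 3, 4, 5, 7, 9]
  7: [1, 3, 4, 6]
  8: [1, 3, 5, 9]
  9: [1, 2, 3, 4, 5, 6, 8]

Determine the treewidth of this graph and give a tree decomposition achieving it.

Treewidth 4.
One optimal decomposition is:
Bags: B1 = {1, 3, 4, 6, 9}  B2 = {1, 3, 5, 6, 9}  B3 = {2, 3, 4, 6, 9}  B4 = {1, 3, 4, 6, 7}  B5 = {1, 3, 5, 8, 9}
Tree: B1–B2, B1–B3, B1–B4, B2–B5

The largest bag has 5 vertices, giving width 4; this decomposition certifies tw(G) ≤ 4. For the lower bound, the 5 vertices {1, 3, 5, 8, 9} are pairwise adjacent, and any tree decomposition puts a clique entirely inside one bag — forcing width ≥ 4. The upper and lower bounds meet at 4, so that is the treewidth.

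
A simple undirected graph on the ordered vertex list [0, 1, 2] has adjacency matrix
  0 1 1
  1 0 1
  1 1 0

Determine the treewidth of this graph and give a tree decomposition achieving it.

Treewidth 2.
Bags: B1 = {0, 1, 2}
Tree: (single bag)

With just one bag of size 3, the width is 3 − 1 = 2, so tw(G) ≤ 2. Conversely, {0, 1, 2} is a clique of size 3, and the vertices of any clique must share a bag in every tree decomposition; so some bag has ≥ 3 vertices and tw(G) ≥ 2. Therefore the treewidth is 2.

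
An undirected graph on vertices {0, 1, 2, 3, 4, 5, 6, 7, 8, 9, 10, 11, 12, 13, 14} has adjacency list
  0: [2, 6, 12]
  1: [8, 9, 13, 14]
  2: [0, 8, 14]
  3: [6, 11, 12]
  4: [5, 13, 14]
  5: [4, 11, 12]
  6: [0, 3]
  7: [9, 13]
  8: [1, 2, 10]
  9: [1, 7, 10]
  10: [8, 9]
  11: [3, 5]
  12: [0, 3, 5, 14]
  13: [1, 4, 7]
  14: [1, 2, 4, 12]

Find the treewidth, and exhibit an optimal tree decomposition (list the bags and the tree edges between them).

Each bag holds 4 vertices, so the decomposition has width 3, which upper-bounds the treewidth. For the lower bound: the 4 vertex sets {7,9,10}, {13}, {1}, {2,4,8,14} are disjoint, each induces a connected subgraph, and every pair is joined by at least one edge of G. Contracting each set to a single vertex therefore yields K_{4} as a minor, and since treewidth is minor-monotone, tw(G) ≥ tw(K_{4}) = 3. The upper and lower bounds meet at 3, so that is the treewidth.

Treewidth 3.
One optimal decomposition is:
Bags: B1 = {7, 9, 10, 13}  B2 = {1, 9, 10, 13}  B3 = {1, 8, 10, 13}  B4 = {1, 4, 8, 13}  B5 = {1, 4, 8, 14}  B6 = {2, 4, 8, 14}  B7 = {2, 4, 5, 14}  B8 = {2, 5, 12, 14}  B9 = {0, 2, 5, 12}  B10 = {0, 5, 11, 12}  B11 = {0, 3, 11, 12}  B12 = {0, 3, 6, 11}
Tree: B1–B2, B2–B3, B3–B4, B4–B5, B5–B6, B6–B7, B7–B8, B8–B9, B9–B10, B10–B11, B11–B12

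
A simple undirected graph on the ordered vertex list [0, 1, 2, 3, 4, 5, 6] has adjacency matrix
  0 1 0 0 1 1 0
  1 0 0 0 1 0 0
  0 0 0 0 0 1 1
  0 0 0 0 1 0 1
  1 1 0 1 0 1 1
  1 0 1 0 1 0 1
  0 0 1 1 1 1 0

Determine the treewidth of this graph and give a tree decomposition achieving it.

Treewidth 2.
Bags: B1 = {4, 5, 6}  B2 = {0, 4, 5}  B3 = {3, 4, 6}  B4 = {0, 1, 4}  B5 = {2, 5, 6}
Tree: B1–B2, B1–B3, B2–B4, B1–B5

The largest bag has 3 vertices, giving width 2; this decomposition certifies tw(G) ≤ 2. For the lower bound, the 3 vertices {2, 5, 6} are pairwise adjacent, and any tree decomposition puts a clique entirely inside one bag — forcing width ≥ 2. Hence tw(G) = 2 exactly.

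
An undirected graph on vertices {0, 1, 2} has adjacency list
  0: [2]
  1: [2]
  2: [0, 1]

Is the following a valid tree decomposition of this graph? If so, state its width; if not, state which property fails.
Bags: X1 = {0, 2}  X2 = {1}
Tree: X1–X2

No — edge (2,1) lies in no bag.

A tree decomposition must satisfy three properties: every vertex lies in some bag; for every edge, both endpoints lie together in some bag; and for every vertex, the bags containing it form a connected subtree. Here edge (2,1) lies in no bag, so the decomposition is invalid.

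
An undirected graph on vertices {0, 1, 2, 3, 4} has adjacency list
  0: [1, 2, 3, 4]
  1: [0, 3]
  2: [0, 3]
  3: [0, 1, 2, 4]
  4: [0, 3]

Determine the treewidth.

A width-2 tree decomposition is:
Bags: B1 = {0, 2, 3}  B2 = {0, 3, 4}  B3 = {0, 1, 3}
Tree: B1–B2, B2–B3
Each bag holds 3 vertices, so the decomposition has width 2, which upper-bounds the treewidth. For the lower bound, the 3 vertices {0, 1, 3} are pairwise adjacent, and any tree decomposition puts a clique entirely inside one bag — forcing width ≥ 2. Hence tw(G) = 2 exactly.

2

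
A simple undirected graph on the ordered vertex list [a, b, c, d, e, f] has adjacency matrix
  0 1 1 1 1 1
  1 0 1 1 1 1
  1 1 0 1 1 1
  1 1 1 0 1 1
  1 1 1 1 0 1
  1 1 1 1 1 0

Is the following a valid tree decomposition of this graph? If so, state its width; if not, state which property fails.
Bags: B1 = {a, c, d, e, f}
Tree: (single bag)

A tree decomposition must satisfy three properties: every vertex lies in some bag; for every edge, both endpoints lie together in some bag; and for every vertex, the bags containing it form a connected subtree. Here vertex b appears in no bag, so the decomposition is invalid.

No — vertex b appears in no bag.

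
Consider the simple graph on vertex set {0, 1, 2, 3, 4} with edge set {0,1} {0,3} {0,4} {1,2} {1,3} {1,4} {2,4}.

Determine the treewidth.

2

A width-2 tree decomposition is:
Bags: B1 = {0, 1, 3}  B2 = {0, 1, 4}  B3 = {1, 2, 4}
Tree: B1–B2, B2–B3
Every bag has size at most 3, so the width is 3 − 1 = 2 and tw(G) ≤ 2. For the lower bound, the 3 vertices {0, 1, 3} are pairwise adjacent, and any tree decomposition puts a clique entirely inside one bag — forcing width ≥ 2. Combining the bounds, tw(G) = 2.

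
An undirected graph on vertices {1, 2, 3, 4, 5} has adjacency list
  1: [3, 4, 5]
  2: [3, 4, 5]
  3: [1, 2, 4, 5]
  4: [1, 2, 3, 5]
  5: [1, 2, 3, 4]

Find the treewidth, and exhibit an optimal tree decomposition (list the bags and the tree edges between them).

Treewidth 3.
One such decomposition:
Bags: B1 = {2, 3, 4, 5}  B2 = {1, 3, 4, 5}
Tree: B1–B2

Every bag has size at most 4, so the width is 4 − 1 = 3 and tw(G) ≤ 3. For the lower bound, the 4 vertices {1, 3, 4, 5} are pairwise adjacent, and any tree decomposition puts a clique entirely inside one bag — forcing width ≥ 3. Hence tw(G) = 3 exactly.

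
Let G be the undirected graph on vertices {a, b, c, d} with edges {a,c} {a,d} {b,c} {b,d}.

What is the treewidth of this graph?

A width-2 tree decomposition is:
Bags: B1 = {b, c, d}  B2 = {a, c, d}
Tree: B1–B2
The largest bag has 3 vertices, giving width 2; this decomposition certifies tw(G) ≤ 2. For the lower bound, G contains the cycle c–b–d–a–c, so G is not a forest; only forests have treewidth ≤ 1, hence tw(G) ≥ 2. Therefore the treewidth is 2.

2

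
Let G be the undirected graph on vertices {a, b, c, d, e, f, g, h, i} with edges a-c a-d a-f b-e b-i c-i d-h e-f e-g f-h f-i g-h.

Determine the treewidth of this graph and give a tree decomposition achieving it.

Treewidth 3.
One optimal decomposition is:
Bags: B1 = {a, c, d, i}  B2 = {a, d, f, i}  B3 = {d, f, h, i}  B4 = {b, f, h, i}  B5 = {b, e, f, h}  B6 = {b, e, g, h}
Tree: B1–B2, B2–B3, B3–B4, B4–B5, B5–B6

The largest bag has 4 vertices, giving width 3; this decomposition certifies tw(G) ≤ 3. For the lower bound: the 4 vertex sets {a,c,d}, {i}, {f}, {b,e,g,h} are disjoint, each induces a connected subgraph, and every pair is joined by at least one edge of G. Contracting each set to a single vertex therefore yields K_{4} as a minor, and since treewidth is minor-monotone, tw(G) ≥ tw(K_{4}) = 3. Combining the bounds, tw(G) = 3.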